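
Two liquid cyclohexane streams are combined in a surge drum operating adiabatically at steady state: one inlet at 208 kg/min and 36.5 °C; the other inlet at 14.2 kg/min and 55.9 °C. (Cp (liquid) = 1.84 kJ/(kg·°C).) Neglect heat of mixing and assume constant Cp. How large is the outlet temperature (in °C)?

T_out = 37.7 °C

Energy balance with Q = 0: Σ ṁᵢCp,ᵢ(T_out − Tᵢ) = 0
Σ ṁᵢCp,ᵢTᵢ = 208×1.84×36.5 + 14.2×1.84×55.9 = 15430
Σ ṁᵢCp,ᵢ = 208×1.84 + 14.2×1.84 = 408.85
T_out = 15430 / 408.85 = 37.74 °C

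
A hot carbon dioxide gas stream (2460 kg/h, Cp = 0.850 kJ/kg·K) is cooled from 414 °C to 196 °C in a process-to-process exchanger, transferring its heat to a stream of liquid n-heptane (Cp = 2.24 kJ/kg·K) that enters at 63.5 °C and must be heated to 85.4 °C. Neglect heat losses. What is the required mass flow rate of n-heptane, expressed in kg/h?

Heat released by hot stream: Q = 2460 × 0.850 × (414 − 196) = 455840 kJ/h
Energy balance on cold side (adiabatic exchanger): Q = ṁ_c·Cp_c·(T_c,out − T_c,in)
ṁ_c = 455840 / [2.24 × (85.4 − 63.5)] = 9292.2 kg/h

ṁ_c = 9290 kg/h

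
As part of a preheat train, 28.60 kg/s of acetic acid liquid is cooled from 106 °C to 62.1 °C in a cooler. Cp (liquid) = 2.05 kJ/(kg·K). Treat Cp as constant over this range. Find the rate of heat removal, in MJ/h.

Q = ṁ·Cp·ΔT = 28.60 × 2.05 × (62.1 − 106) = -2573.9 kJ/s
Cooling duty = 9265.9 MJ/h

Q_c = 9270 MJ/h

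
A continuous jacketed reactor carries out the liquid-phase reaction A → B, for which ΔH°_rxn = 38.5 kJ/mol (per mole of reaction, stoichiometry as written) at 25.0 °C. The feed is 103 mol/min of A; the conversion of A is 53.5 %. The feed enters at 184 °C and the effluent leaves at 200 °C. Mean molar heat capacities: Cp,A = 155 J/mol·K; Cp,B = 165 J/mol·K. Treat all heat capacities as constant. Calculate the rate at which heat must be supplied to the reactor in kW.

Q_in = 41.2 kW

Extent of reaction ξ = 0.535 × 103 = 55.105 mol/min
Reaction term: ξ·ΔH°_rxn = 55.105 × 38.5 = 2121.5 kJ/min
Sensible, feed 184→25 °C: -2538.4 kJ/min
Outlet flows (mol/min): A 47.895, B 55.105
Sensible, products 25→200 °C: 2890.3 kJ/min
Q = ΔH = 2473.4 kJ/min = 41.224 kW
Heat supplied = 41.224 kW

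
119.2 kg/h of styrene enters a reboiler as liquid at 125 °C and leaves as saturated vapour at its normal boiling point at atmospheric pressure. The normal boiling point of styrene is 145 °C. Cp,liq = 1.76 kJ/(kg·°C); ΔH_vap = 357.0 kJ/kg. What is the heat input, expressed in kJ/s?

Q = 13.0 kJ/s

liquid 125→145 °C: 35.2 kJ/kg
vaporisation at 145 °C: 357 kJ/kg
Δh = 35.2 + 357 = 392.2 kJ/kg
Q = ṁ·Δh = 119.2 kg/h × 392.2 kJ/kg = 46750 kJ/h
|Q| = 12.986 kW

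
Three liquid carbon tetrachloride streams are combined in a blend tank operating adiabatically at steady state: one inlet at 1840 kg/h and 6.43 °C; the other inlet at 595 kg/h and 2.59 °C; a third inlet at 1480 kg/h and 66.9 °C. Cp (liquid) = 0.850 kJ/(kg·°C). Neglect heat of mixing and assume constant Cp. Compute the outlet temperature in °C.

T_out = 28.7 °C

No heat crosses the boundary, so H_out = H_in.
Σ ṁᵢCp,ᵢTᵢ = 1840×0.850×6.43 + 595×0.850×2.59 + 1480×0.850×66.9 = 95527
Σ ṁᵢCp,ᵢ = 1840×0.850 + 595×0.850 + 1480×0.850 = 3327.8
T_out = 95527 / 3327.8 = 28.706 °C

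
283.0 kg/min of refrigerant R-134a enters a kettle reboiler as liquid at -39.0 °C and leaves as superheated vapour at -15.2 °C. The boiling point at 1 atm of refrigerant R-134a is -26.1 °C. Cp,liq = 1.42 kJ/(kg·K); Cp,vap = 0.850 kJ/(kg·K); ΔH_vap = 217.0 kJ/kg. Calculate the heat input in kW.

Q = 1150 kW

liquid -39.0→-26.1 °C: 18.318 kJ/kg
vaporisation at -26.1 °C: 217 kJ/kg
vapour -26.1→-15.2 °C: 9.265 kJ/kg
Δh = 18.318 + 217 + 9.265 = 244.58 kJ/kg
Q = ṁ·Δh = 283.0 kg/min × 244.58 kJ/kg = 69217 kJ/min
|Q| = 1153.6 kW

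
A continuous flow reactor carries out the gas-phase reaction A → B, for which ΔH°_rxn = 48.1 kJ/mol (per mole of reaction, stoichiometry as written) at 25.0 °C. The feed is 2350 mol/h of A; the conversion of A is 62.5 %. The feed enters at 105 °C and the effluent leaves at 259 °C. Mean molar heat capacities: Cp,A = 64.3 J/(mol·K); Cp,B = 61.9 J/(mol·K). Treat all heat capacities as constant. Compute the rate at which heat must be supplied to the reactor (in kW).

Q_in = 25.9 kW

Extent of reaction ξ = 0.625 × 2350 = 1468.8 mol/h
Reaction term: ξ·ΔH°_rxn = 1468.8 × 48.1 = 70647 kJ/h
Sensible, feed 105→25 °C: -12088 kJ/h
Outlet flows (mol/h): A 881.25, B 1468.8
Sensible, products 25→259 °C: 34534 kJ/h
Q = ΔH = 93092 kJ/h = 25.859 kW
Heat supplied = 25.859 kW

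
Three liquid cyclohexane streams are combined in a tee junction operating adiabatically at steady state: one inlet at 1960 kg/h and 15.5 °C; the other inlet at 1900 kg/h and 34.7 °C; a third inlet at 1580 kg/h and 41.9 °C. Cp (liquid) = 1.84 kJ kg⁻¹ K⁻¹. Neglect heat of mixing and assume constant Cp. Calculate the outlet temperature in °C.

No heat crosses the boundary, so H_out = H_in.
T_out = Σ ṁᵢCp,ᵢTᵢ / Σ ṁᵢCp,ᵢ
      = 299020 / 10010 = 29.874 °C

T_out = 29.9 °C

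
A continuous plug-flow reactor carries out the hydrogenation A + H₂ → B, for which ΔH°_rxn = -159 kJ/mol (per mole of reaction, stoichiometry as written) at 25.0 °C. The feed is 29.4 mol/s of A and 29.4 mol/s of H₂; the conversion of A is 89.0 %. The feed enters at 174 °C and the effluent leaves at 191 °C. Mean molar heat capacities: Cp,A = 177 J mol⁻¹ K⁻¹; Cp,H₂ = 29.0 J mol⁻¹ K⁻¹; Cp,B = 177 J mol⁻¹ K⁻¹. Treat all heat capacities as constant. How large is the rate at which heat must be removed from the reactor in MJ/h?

Q_out = 15100 MJ/h

Extent of reaction ξ = 0.890 × 29.4 = 26.166 mol/s
Reaction term: ξ·ΔH°_rxn = 26.166 × -159 = -4160.4 kJ/s
Sensible, feed 174→25 °C: -902.4 kJ/s
Outlet flows (mol/s): A 3.234, H₂ 3.234, B 26.166
Sensible, products 25→191 °C: 879.4 kJ/s
Q = ΔH = -4183.4 kJ/s = -4183.4 kW
Heat removed = 15060 MJ/h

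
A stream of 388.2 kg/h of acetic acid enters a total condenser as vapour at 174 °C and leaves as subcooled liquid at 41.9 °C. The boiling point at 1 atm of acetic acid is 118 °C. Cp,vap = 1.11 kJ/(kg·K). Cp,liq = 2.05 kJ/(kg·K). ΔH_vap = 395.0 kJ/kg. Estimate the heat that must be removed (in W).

Q_c = 66100 W

vapour 174→118 °C: -62.16 kJ/kg
condensation at 118 °C: -395 kJ/kg
liquid 118→41.9 °C: -156 kJ/kg
Δh = -62.16 + -395 + -156 = -613.16 kJ/kg
Q = ṁ·Δh = 388.2 kg/h × -613.16 kJ/kg = -238030 kJ/h
|Q| = 66.12 kW = 66120 W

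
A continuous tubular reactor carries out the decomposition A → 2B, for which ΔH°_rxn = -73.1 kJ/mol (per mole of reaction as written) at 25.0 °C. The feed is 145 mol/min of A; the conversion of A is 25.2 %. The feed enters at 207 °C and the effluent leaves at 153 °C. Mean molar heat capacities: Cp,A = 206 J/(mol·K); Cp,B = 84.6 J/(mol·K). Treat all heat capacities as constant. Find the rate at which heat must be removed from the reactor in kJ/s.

Q_out = 74.3 kJ/s

Extent of reaction ξ = 0.252 × 145 = 36.54 mol/min
Reaction term: ξ·ΔH°_rxn = 36.54 × -73.1 = -2671.1 kJ/min
Sensible, feed 207→25 °C: -5436.3 kJ/min
Outlet flows (mol/min): A 108.46, B 73.08
Sensible, products 25→153 °C: 3651.2 kJ/min
Q = ΔH = -4456.2 kJ/min = -74.27 kW
Heat removed = 74.27 kJ/s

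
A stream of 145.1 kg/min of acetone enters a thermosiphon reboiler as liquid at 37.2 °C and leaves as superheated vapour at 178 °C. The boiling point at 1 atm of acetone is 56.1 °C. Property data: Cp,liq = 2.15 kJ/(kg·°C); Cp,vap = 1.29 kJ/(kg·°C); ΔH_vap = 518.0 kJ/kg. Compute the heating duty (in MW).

liquid 37.2→56.1 °C: 40.635 kJ/kg
vaporisation at 56.1 °C: 518 kJ/kg
vapour 56.1→178 °C: 157.25 kJ/kg
Δh = 40.635 + 518 + 157.25 = 715.89 kJ/kg
Q = ṁ·Δh = 145.1 kg/min × 715.89 kJ/kg = 103880 kJ/min
|Q| = 1731.3 kW = 1.7313 MW

Q = 1.73 MW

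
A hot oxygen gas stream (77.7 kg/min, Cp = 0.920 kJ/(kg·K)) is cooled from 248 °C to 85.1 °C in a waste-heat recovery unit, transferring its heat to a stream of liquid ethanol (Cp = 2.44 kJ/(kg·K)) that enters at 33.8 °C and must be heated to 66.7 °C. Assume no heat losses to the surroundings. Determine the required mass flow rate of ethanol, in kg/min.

Heat released by hot stream: Q = 77.7 × 0.920 × (248 − 85.1) = 11645 kJ/min
Energy balance on cold side (adiabatic exchanger): Q = ṁ_c·Cp_c·(T_c,out − T_c,in)
ṁ_c = 11645 / [2.44 × (66.7 − 33.8)] = 145.06 kg/min

ṁ_c = 145 kg/min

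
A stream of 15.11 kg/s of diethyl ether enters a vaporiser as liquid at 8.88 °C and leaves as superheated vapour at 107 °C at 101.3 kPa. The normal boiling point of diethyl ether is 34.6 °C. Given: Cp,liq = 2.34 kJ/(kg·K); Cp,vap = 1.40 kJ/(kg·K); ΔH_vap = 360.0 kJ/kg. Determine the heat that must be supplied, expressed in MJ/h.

liquid 8.88→34.6 °C: 60.185 kJ/kg
vaporisation at 34.6 °C: 360 kJ/kg
vapour 34.6→107 °C: 101.36 kJ/kg
Δh = 60.185 + 360 + 101.36 = 521.54 kJ/kg
Q = ṁ·Δh = 15.11 kg/s × 521.54 kJ/kg = 7880.5 kJ/s
|Q| = 7880.5 kW = 28370 MJ/h

Q = 28400 MJ/h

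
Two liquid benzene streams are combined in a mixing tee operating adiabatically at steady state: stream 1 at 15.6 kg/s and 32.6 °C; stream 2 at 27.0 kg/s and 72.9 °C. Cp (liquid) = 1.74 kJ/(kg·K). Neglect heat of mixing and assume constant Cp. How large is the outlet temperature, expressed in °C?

T_out = 58.1 °C

No heat crosses the boundary, so H_out = H_in.
T_out = Σ ṁᵢCp,ᵢTᵢ / Σ ṁᵢCp,ᵢ
      = 4309.7 / 74.124 = 58.142 °C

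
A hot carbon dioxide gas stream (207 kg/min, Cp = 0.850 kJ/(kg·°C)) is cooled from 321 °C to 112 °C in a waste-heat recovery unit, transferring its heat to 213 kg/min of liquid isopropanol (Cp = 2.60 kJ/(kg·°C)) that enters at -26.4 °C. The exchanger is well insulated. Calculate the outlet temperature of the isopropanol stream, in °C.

Heat released by hot stream: Q = 207 × 0.850 × (321 − 112) = 36774 kJ/min
Energy balance on cold side (adiabatic exchanger): Q = ṁ_c·Cp_c·(T_c,out − T_c,in)
T_c,out = -26.4 + 36774/(213 × 2.60) = 40.002 °C

T_c,out = 40.0 °C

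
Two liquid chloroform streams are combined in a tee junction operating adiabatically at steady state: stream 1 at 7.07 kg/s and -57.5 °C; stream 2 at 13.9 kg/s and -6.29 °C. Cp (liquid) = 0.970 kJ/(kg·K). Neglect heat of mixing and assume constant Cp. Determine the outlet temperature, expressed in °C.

No heat crosses the boundary, so H_out = H_in.
Σ ṁᵢCp,ᵢTᵢ = 7.07×0.970×-57.5 + 13.9×0.970×-6.29 = -479.14
Σ ṁᵢCp,ᵢ = 7.07×0.970 + 13.9×0.970 = 20.341
T_out = -479.14 / 20.341 = -23.555 °C

T_out = -23.6 °C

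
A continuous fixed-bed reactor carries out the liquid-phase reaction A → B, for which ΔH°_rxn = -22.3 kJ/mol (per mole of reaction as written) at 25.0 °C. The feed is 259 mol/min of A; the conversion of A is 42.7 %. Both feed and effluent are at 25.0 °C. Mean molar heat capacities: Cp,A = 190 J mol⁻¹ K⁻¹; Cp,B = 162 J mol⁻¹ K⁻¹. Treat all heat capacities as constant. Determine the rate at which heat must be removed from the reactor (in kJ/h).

Extent of reaction ξ = 0.427 × 259 = 110.59 mol/min
Reaction term: ξ·ΔH°_rxn = 110.59 × -22.3 = -2466.2 kJ/min
Q = ΔH = -2466.2 kJ/min = -41.104 kW
Heat removed = 147970 kJ/h

Q_out = 148000 kJ/h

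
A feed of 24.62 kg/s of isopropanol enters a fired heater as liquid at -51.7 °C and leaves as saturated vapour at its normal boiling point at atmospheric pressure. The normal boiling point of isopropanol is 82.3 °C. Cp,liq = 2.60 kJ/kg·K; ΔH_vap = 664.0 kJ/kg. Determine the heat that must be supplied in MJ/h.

liquid -51.7→82.3 °C: 348.4 kJ/kg
vaporisation at 82.3 °C: 664 kJ/kg
Δh = 348.4 + 664 = 1012.4 kJ/kg
Q = ṁ·Δh = 24.62 kg/s × 1012.4 kJ/kg = 24925 kJ/s
|Q| = 24925 kW = 89731 MJ/h

Q = 89700 MJ/h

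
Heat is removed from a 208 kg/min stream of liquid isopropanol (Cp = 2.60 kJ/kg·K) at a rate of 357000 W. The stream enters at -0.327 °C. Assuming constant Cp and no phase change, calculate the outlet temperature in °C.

T_out = -39.9 °C

Q = 357000 W = 21420 kJ/min
ΔT = Q/(ṁ·Cp) = 21420/(208×2.60) = 39.608 K
T_out = -0.327 − 39.608 = -39.935 °C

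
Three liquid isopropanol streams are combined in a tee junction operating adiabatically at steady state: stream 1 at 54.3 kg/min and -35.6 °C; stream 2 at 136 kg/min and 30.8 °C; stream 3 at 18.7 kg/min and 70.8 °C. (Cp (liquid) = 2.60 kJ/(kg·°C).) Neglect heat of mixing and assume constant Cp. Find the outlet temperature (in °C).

T_out = 17.1 °C

Adiabatic, steady state ⇒ Σ ṁᵢCp,ᵢ(T_out − Tᵢ) = 0
T_out = Σ ṁᵢCp,ᵢTᵢ / Σ ṁᵢCp,ᵢ
      = 9307.2 / 543.4 = 17.128 °C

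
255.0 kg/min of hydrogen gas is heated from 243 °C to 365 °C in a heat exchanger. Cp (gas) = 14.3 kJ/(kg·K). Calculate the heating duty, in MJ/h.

Q = 26700 MJ/h

Q = ṁ·Cp·ΔT = 255.0 × 14.3 × (365 − 243) = 444870 kJ/min
Converting: 444870 / 60 s = 7414.6 kW
Heating duty = 26692 MJ/h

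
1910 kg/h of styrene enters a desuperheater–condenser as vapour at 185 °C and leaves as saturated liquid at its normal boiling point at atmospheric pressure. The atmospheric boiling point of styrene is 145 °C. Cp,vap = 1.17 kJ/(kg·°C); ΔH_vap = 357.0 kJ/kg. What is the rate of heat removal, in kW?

Q_c = 214 kW

vapour 185→145 °C: -46.8 kJ/kg
condensation at 145 °C: -357 kJ/kg
Δh = -46.8 + -357 = -403.8 kJ/kg
Q = ṁ·Δh = 1910 kg/h × -403.8 kJ/kg = -771260 kJ/h
|Q| = 214.24 kW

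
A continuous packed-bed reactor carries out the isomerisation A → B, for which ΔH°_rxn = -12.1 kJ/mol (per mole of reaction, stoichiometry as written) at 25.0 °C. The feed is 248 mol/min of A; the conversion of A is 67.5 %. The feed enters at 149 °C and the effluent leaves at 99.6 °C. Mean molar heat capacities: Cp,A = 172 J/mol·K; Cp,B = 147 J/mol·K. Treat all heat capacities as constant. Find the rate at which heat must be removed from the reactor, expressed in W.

Q_out = 74100 W

Extent of reaction ξ = 0.675 × 248 = 167.4 mol/min
Reaction term: ξ·ΔH°_rxn = 167.4 × -12.1 = -2025.5 kJ/min
Sensible, feed 149→25 °C: -5289.3 kJ/min
Outlet flows (mol/min): A 80.6, B 167.4
Sensible, products 25→99.6 °C: 2869.9 kJ/min
Q = ΔH = -4444.9 kJ/min = -74.082 kW
Heat removed = 74082 W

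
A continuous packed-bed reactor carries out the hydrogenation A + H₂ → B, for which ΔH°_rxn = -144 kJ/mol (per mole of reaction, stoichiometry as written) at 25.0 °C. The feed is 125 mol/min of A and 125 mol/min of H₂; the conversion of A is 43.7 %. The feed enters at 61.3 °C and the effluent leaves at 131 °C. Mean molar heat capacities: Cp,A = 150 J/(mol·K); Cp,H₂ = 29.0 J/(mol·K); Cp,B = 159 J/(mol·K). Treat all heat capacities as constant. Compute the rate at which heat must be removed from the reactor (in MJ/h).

Extent of reaction ξ = 0.437 × 125 = 54.625 mol/min
Reaction term: ξ·ΔH°_rxn = 54.625 × -144 = -7866 kJ/min
Sensible, feed 61.3→25 °C: -812.21 kJ/min
Outlet flows (mol/min): A 70.375, H₂ 70.375, B 54.625
Sensible, products 25→131 °C: 2255.9 kJ/min
Q = ΔH = -6422.3 kJ/min = -107.04 kW
Heat removed = 385.34 MJ/h

Q_out = 385 MJ/h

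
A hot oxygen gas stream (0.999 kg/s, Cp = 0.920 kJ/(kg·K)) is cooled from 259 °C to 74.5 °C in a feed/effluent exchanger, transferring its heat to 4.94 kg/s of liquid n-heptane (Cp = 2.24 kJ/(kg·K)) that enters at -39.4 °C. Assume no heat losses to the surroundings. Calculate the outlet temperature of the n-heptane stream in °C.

Heat released by hot stream: Q = 0.999 × 0.920 × (259 − 74.5) = 169.57 kJ/s
Energy balance on cold side (adiabatic exchanger): Q = ṁ_c·Cp_c·(T_c,out − T_c,in)
T_c,out = -39.4 + 169.57/(4.94 × 2.24) = -24.076 °C

T_c,out = -24.1 °C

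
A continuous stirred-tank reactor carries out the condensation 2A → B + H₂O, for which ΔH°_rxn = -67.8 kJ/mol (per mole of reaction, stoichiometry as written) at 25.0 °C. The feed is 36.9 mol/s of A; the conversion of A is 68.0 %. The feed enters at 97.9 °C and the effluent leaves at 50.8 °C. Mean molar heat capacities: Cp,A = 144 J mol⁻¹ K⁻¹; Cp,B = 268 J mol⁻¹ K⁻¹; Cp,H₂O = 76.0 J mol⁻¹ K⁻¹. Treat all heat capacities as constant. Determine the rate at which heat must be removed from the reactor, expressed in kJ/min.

Extent of reaction ξ = 0.680 × 36.9 / 2 = 12.546 mol/s
Reaction term: ξ·ΔH°_rxn = 12.546 × -67.8 = -850.62 kJ/s
Sensible, feed 97.9→25 °C: -387.36 kJ/s
Outlet flows (mol/s): A 11.808, B 12.546, H₂O 12.546
Sensible, products 25→50.8 °C: 155.22 kJ/s
Q = ΔH = -1082.8 kJ/s = -1082.8 kW
Heat removed = 64966 kJ/min

Q_out = 65000 kJ/min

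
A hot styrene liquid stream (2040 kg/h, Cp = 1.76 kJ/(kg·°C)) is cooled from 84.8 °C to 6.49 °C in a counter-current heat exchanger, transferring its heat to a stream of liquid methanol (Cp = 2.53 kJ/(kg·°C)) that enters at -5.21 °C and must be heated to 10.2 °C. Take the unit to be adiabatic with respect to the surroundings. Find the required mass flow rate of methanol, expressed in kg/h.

Heat released by hot stream: Q = 2040 × 1.76 × (84.8 − 6.49) = 281160 kJ/h
Energy balance on cold side (adiabatic exchanger): Q = ṁ_c·Cp_c·(T_c,out − T_c,in)
ṁ_c = 281160 / [2.53 × (10.2 − -5.21)] = 7211.7 kg/h

ṁ_c = 7210 kg/h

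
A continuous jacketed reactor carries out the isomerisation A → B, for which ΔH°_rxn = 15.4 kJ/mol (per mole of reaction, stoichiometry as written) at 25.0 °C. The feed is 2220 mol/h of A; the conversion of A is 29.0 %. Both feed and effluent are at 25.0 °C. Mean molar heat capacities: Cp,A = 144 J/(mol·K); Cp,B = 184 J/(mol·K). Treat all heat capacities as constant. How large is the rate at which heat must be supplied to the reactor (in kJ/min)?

Extent of reaction ξ = 0.290 × 2220 = 643.8 mol/h
Reaction term: ξ·ΔH°_rxn = 643.8 × 15.4 = 9914.5 kJ/h
Q = ΔH = 9914.5 kJ/h = 2.754 kW
Heat supplied = 165.24 kJ/min

Q_in = 165 kJ/min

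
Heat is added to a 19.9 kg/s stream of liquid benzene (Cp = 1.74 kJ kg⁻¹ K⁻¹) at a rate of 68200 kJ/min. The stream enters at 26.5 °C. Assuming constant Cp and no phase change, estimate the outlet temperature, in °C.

Q = 68200 kJ/min = 1136.7 kJ/s
ΔT = Q/(ṁ·Cp) = 1136.7/(19.9×1.74) = 32.827 K
T_out = 26.5 + 32.827 = 59.327 °C

T_out = 59.3 °C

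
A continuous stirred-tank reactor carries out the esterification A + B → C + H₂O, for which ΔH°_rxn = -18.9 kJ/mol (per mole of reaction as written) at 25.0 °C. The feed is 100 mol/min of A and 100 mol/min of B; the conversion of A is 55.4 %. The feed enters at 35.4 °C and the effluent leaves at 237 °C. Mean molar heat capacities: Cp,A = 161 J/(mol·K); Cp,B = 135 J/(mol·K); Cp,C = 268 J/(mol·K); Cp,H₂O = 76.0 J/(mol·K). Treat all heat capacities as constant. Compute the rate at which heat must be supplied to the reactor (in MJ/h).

Extent of reaction ξ = 0.554 × 100 = 55.4 mol/min
Reaction term: ξ·ΔH°_rxn = 55.4 × -18.9 = -1047.1 kJ/min
Sensible, feed 35.4→25 °C: -307.84 kJ/min
Outlet flows (mol/min): A 44.6, B 44.6, C 55.4, H₂O 55.4
Sensible, products 25→237 °C: 6839 kJ/min
Q = ΔH = 5484.1 kJ/min = 91.401 kW
Heat supplied = 329.04 MJ/h

Q_in = 329 MJ/h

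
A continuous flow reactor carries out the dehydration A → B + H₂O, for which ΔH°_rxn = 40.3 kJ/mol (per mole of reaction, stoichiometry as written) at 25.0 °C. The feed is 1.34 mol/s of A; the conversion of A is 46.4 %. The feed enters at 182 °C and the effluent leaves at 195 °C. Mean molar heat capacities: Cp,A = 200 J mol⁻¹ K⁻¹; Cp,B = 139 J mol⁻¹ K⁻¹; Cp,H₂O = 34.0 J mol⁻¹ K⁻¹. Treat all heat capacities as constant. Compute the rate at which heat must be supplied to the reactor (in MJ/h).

Extent of reaction ξ = 0.464 × 1.34 = 0.62176 mol/s
Reaction term: ξ·ΔH°_rxn = 0.62176 × 40.3 = 25.057 kJ/s
Sensible, feed 182→25 °C: -42.076 kJ/s
Outlet flows (mol/s): A 0.71824, B 0.62176, H₂O 0.62176
Sensible, products 25→195 °C: 42.706 kJ/s
Q = ΔH = 25.687 kJ/s = 25.687 kW
Heat supplied = 92.473 MJ/h

Q_in = 92.5 MJ/h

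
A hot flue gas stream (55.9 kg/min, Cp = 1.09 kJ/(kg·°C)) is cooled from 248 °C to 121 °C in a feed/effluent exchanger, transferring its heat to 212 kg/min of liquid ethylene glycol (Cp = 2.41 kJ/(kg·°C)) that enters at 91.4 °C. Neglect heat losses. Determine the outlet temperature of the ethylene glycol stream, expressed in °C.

T_c,out = 107 °C

Heat released by hot stream: Q = 55.9 × 1.09 × (248 − 121) = 7738.2 kJ/min
Energy balance on cold side (adiabatic exchanger): Q = ṁ_c·Cp_c·(T_c,out − T_c,in)
T_c,out = 91.4 + 7738.2/(212 × 2.41) = 106.55 °C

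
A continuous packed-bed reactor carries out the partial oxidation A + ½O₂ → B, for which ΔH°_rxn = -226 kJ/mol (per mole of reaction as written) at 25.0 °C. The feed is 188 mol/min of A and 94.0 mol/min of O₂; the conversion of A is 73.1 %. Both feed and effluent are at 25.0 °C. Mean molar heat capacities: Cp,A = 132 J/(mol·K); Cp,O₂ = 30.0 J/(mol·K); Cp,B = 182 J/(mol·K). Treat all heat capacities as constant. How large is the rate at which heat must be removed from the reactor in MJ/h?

Extent of reaction ξ = 0.731 × 188 = 137.43 mol/min
Reaction term: ξ·ΔH°_rxn = 137.43 × -226 = -31059 kJ/min
Q = ΔH = -31059 kJ/min = -517.65 kW
Heat removed = 1863.5 MJ/h

Q_out = 1860 MJ/h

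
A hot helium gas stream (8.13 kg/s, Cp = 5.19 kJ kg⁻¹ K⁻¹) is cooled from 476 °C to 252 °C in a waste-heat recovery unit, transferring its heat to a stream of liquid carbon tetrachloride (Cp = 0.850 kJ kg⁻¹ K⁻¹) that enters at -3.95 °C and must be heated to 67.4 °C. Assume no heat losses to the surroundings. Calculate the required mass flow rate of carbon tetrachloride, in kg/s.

ṁ_c = 156 kg/s

Heat released by hot stream: Q = 8.13 × 5.19 × (476 − 252) = 9451.6 kJ/s
Energy balance on cold side (adiabatic exchanger): Q = ṁ_c·Cp_c·(T_c,out − T_c,in)
ṁ_c = 9451.6 / [0.850 × (67.4 − -3.95)] = 155.85 kg/s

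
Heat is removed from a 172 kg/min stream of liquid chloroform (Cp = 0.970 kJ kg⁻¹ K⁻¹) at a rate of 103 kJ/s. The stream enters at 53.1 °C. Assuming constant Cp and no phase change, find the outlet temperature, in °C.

T_out = 16.1 °C

Q = 103 kJ/s = 6180 kJ/min
ΔT = Q/(ṁ·Cp) = 6180/(172×0.970) = 37.041 K
T_out = 53.1 − 37.041 = 16.059 °C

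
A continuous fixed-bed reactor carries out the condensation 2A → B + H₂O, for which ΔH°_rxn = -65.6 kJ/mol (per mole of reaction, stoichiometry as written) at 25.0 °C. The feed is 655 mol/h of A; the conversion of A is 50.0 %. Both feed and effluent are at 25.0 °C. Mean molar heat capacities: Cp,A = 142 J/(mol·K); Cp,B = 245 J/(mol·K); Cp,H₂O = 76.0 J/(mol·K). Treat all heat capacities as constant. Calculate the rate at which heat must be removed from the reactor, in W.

Extent of reaction ξ = 0.500 × 655 / 2 = 163.75 mol/h
Reaction term: ξ·ΔH°_rxn = 163.75 × -65.6 = -10742 kJ/h
Q = ΔH = -10742 kJ/h = -2.9839 kW
Heat removed = 2983.9 W

Q_out = 2980 W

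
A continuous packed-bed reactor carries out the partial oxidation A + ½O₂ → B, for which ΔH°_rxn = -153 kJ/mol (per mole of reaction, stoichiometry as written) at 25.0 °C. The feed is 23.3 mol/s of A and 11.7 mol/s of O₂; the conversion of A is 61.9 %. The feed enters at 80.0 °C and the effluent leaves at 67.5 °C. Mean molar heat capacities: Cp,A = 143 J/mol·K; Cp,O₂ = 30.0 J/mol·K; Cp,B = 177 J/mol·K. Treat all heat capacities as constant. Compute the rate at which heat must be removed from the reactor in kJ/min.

Q_out = 134000 kJ/min

Extent of reaction ξ = 0.619 × 23.3 = 14.423 mol/s
Reaction term: ξ·ΔH°_rxn = 14.423 × -153 = -2206.7 kJ/s
Sensible, feed 80.0→25 °C: -202.56 kJ/s
Outlet flows (mol/s): A 8.8773, O₂ 4.4886, B 14.423
Sensible, products 25→67.5 °C: 168.17 kJ/s
Q = ΔH = -2241.1 kJ/s = -2241.1 kW
Heat removed = 134460 kJ/min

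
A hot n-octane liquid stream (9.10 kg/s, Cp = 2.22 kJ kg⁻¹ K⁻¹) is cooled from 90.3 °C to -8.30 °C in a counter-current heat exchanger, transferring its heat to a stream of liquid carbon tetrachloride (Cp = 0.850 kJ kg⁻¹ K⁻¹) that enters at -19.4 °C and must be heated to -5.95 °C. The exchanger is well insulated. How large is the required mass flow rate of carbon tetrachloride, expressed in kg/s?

Heat released by hot stream: Q = 9.10 × 2.22 × (90.3 − -8.30) = 1991.9 kJ/s
Energy balance on cold side (adiabatic exchanger): Q = ṁ_c·Cp_c·(T_c,out − T_c,in)
ṁ_c = 1991.9 / [0.850 × (-5.95 − -19.4)] = 174.23 kg/s

ṁ_c = 174 kg/s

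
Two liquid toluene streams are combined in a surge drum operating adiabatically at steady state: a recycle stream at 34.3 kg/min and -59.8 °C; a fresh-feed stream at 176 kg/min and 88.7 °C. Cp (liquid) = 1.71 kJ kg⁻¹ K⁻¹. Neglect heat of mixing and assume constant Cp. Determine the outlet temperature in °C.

Energy balance with Q = 0: Σ ṁᵢCp,ᵢ(T_out − Tᵢ) = 0
Σ ṁᵢCp,ᵢTᵢ = 34.3×1.71×-59.8 + 176×1.71×88.7 = 23188
Σ ṁᵢCp,ᵢ = 34.3×1.71 + 176×1.71 = 359.61
T_out = 23188 / 359.61 = 64.48 °C

T_out = 64.5 °C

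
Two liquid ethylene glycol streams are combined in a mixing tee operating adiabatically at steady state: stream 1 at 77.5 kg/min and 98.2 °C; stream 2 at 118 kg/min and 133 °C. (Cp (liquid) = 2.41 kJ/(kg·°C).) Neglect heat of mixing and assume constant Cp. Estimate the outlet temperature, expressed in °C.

Adiabatic, steady state ⇒ Σ ṁᵢCp,ᵢ(T_out − Tᵢ) = 0
Σ ṁᵢCp,ᵢTᵢ = 77.5×2.41×98.2 + 118×2.41×133 = 56164
Σ ṁᵢCp,ᵢ = 77.5×2.41 + 118×2.41 = 471.15
T_out = 56164 / 471.15 = 119.2 °C

T_out = 119 °C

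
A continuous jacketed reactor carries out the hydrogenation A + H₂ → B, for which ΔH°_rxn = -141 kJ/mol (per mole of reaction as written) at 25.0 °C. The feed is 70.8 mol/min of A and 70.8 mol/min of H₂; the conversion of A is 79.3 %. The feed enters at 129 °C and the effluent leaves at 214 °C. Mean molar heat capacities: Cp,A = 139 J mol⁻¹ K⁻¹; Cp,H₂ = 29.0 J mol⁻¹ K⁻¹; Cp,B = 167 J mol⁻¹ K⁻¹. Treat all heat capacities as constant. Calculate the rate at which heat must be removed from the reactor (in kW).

Q_out = 115 kW

Extent of reaction ξ = 0.793 × 70.8 = 56.144 mol/min
Reaction term: ξ·ΔH°_rxn = 56.144 × -141 = -7916.4 kJ/min
Sensible, feed 129→25 °C: -1237 kJ/min
Outlet flows (mol/min): A 14.656, H₂ 14.656, B 56.144
Sensible, products 25→214 °C: 2237.4 kJ/min
Q = ΔH = -6915.9 kJ/min = -115.27 kW
Heat removed = 115.27 kW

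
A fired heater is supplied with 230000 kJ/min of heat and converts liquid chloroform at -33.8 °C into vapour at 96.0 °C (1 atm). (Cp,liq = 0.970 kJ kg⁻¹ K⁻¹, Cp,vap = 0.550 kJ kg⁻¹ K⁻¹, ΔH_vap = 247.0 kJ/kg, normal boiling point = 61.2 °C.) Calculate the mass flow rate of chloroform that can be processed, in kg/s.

Δh = 0.970×(61.2−-33.8) + 247.0 + 0.550×(96.0−61.2) = 358.29 kJ/kg
Q = 230000 kJ/min = 3833.3 kJ/s = 3833.3 kJ/s
ṁ = Q/Δh = 3833.3 / 358.29 = 10.699 kg/s

ṁ = 10.7 kg/s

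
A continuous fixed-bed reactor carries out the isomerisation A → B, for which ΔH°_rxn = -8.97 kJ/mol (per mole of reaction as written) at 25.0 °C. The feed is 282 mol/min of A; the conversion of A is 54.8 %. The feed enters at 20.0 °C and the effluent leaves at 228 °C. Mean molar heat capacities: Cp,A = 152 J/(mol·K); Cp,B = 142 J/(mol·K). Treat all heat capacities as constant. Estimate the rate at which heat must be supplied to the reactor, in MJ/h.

Q_in = 433 MJ/h

Extent of reaction ξ = 0.548 × 282 = 154.54 mol/min
Reaction term: ξ·ΔH°_rxn = 154.54 × -8.97 = -1386.2 kJ/min
Sensible, feed 20.0→25 °C: 214.32 kJ/min
Outlet flows (mol/min): A 127.46, B 154.54
Sensible, products 25→228 °C: 8387.7 kJ/min
Q = ΔH = 7215.8 kJ/min = 120.26 kW
Heat supplied = 432.95 MJ/h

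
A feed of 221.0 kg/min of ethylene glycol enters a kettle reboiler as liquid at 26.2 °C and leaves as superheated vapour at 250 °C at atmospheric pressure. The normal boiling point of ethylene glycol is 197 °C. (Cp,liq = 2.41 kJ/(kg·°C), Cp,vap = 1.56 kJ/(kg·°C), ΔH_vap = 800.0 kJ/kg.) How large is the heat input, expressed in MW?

liquid 26.2→197 °C: 411.63 kJ/kg
vaporisation at 197 °C: 800 kJ/kg
vapour 197→250 °C: 82.68 kJ/kg
Δh = 411.63 + 800 + 82.68 = 1294.3 kJ/kg
Q = ṁ·Δh = 221.0 kg/min × 1294.3 kJ/kg = 286040 kJ/min
|Q| = 4767.4 kW = 4.7674 MW

Q = 4.77 MW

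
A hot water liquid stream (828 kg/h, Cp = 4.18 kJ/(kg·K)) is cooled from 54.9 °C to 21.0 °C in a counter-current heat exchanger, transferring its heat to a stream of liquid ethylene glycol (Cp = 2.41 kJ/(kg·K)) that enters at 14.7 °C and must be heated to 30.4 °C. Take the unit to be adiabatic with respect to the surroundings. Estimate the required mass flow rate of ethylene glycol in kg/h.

Heat released by hot stream: Q = 828 × 4.18 × (54.9 − 21.0) = 117330 kJ/h
Energy balance on cold side (adiabatic exchanger): Q = ṁ_c·Cp_c·(T_c,out − T_c,in)
ṁ_c = 117330 / [2.41 × (30.4 − 14.7)] = 3100.9 kg/h

ṁ_c = 3100 kg/h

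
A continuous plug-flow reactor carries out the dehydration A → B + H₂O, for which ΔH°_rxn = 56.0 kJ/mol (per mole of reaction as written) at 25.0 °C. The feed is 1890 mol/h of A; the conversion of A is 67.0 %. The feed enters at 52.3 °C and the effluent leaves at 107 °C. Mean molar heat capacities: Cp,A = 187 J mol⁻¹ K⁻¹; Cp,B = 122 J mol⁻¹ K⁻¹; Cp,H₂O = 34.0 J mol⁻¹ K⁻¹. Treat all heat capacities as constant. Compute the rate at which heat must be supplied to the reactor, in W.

Q_in = 24200 W

Extent of reaction ξ = 0.670 × 1890 = 1266.3 mol/h
Reaction term: ξ·ΔH°_rxn = 1266.3 × 56.0 = 70913 kJ/h
Sensible, feed 52.3→25 °C: -9648.6 kJ/h
Outlet flows (mol/h): A 623.7, B 1266.3, H₂O 1266.3
Sensible, products 25→107 °C: 25762 kJ/h
Q = ΔH = 87026 kJ/h = 24.174 kW
Heat supplied = 24174 W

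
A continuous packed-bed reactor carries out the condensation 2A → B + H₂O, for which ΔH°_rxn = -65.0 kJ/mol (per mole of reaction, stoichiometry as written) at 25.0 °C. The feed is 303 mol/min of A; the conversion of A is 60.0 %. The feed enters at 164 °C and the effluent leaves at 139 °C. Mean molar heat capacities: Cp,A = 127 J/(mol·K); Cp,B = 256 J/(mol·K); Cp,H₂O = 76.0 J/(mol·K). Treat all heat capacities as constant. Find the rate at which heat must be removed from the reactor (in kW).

Q_out = 101 kW

Extent of reaction ξ = 0.600 × 303 / 2 = 90.9 mol/min
Reaction term: ξ·ΔH°_rxn = 90.9 × -65.0 = -5908.5 kJ/min
Sensible, feed 164→25 °C: -5348.9 kJ/min
Outlet flows (mol/min): A 121.2, B 90.9, H₂O 90.9
Sensible, products 25→139 °C: 5195.1 kJ/min
Q = ΔH = -6062.2 kJ/min = -101.04 kW
Heat removed = 101.04 kW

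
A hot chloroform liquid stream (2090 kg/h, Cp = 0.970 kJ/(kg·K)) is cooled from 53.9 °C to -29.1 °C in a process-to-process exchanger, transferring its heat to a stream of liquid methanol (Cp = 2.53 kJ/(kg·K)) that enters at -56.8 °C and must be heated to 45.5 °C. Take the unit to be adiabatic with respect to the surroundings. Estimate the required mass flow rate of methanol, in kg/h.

ṁ_c = 650 kg/h

Heat released by hot stream: Q = 2090 × 0.970 × (53.9 − -29.1) = 168270 kJ/h
Energy balance on cold side (adiabatic exchanger): Q = ṁ_c·Cp_c·(T_c,out − T_c,in)
ṁ_c = 168270 / [2.53 × (45.5 − -56.8)] = 650.13 kg/h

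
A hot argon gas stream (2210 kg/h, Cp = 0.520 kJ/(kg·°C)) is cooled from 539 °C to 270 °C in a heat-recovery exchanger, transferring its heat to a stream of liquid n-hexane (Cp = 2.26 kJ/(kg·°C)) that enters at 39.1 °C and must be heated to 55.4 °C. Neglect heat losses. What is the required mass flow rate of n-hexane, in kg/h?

ṁ_c = 8390 kg/h

Heat released by hot stream: Q = 2210 × 0.520 × (539 − 270) = 309130 kJ/h
Energy balance on cold side (adiabatic exchanger): Q = ṁ_c·Cp_c·(T_c,out − T_c,in)
ṁ_c = 309130 / [2.26 × (55.4 − 39.1)] = 8391.7 kg/h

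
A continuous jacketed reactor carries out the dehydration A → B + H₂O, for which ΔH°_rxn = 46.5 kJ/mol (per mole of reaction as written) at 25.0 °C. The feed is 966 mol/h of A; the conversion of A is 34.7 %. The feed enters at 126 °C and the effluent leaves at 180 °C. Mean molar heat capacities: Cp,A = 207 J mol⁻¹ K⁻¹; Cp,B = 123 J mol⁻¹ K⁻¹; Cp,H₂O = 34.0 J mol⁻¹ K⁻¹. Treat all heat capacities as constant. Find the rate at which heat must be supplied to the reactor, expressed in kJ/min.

Extent of reaction ξ = 0.347 × 966 = 335.2 mol/h
Reaction term: ξ·ΔH°_rxn = 335.2 × 46.5 = 15587 kJ/h
Sensible, feed 126→25 °C: -20196 kJ/h
Outlet flows (mol/h): A 630.8, B 335.2, H₂O 335.2
Sensible, products 25→180 °C: 28396 kJ/h
Q = ΔH = 23787 kJ/h = 6.6075 kW
Heat supplied = 396.45 kJ/min

Q_in = 396 kJ/min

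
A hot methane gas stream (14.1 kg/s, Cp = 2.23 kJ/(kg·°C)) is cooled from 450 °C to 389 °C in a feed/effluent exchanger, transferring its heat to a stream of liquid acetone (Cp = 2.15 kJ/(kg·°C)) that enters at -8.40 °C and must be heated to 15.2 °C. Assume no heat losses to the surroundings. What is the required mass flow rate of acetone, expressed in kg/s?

ṁ_c = 37.8 kg/s

Heat released by hot stream: Q = 14.1 × 2.23 × (450 − 389) = 1918 kJ/s
Energy balance on cold side (adiabatic exchanger): Q = ṁ_c·Cp_c·(T_c,out − T_c,in)
ṁ_c = 1918 / [2.15 × (15.2 − -8.40)] = 37.801 kg/s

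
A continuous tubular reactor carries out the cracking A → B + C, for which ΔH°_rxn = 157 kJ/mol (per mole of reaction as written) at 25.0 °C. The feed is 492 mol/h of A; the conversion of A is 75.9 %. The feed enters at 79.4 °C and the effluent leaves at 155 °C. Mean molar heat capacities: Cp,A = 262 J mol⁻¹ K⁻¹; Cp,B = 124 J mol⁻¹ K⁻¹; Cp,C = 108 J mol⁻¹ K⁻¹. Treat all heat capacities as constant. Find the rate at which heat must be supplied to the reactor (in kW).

Q_in = 18.6 kW

Extent of reaction ξ = 0.759 × 492 = 373.43 mol/h
Reaction term: ξ·ΔH°_rxn = 373.43 × 157 = 58628 kJ/h
Sensible, feed 79.4→25 °C: -7012.4 kJ/h
Outlet flows (mol/h): A 118.57, B 373.43, C 373.43
Sensible, products 25→155 °C: 15301 kJ/h
Q = ΔH = 66917 kJ/h = 18.588 kW
Heat supplied = 18.588 kW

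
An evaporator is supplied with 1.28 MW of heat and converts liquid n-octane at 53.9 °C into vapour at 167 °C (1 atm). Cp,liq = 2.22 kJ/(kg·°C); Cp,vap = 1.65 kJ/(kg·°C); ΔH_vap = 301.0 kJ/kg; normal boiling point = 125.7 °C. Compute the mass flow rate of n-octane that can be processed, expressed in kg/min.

ṁ = 145 kg/min

Δh = 2.22×(125.7−53.9) + 301.0 + 1.65×(167−125.7) = 528.54 kJ/kg
Q = 1.28 MW = 1280 kJ/s = 76800 kJ/min
ṁ = Q/Δh = 76800 / 528.54 = 145.31 kg/min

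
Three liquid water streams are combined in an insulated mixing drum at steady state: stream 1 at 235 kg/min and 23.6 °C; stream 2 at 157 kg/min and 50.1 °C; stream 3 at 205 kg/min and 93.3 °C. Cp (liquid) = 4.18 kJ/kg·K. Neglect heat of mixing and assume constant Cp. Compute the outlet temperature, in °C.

T_out = 54.5 °C

Energy balance with Q = 0: Σ ṁᵢCp,ᵢ(T_out − Tᵢ) = 0
Σ ṁᵢCp,ᵢTᵢ = 235×4.18×23.6 + 157×4.18×50.1 + 205×4.18×93.3 = 136010
Σ ṁᵢCp,ᵢ = 235×4.18 + 157×4.18 + 205×4.18 = 2495.5
T_out = 136010 / 2495.5 = 54.503 °C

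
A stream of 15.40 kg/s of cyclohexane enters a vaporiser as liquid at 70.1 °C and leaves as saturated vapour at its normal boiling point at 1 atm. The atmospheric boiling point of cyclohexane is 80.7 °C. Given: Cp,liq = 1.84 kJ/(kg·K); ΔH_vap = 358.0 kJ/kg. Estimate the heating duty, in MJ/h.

Q = 20900 MJ/h

liquid 70.1→80.7 °C: 19.504 kJ/kg
vaporisation at 80.7 °C: 358 kJ/kg
Δh = 19.504 + 358 = 377.5 kJ/kg
Q = ṁ·Δh = 15.40 kg/s × 377.5 kJ/kg = 5813.6 kJ/s
|Q| = 5813.6 kW = 20929 MJ/h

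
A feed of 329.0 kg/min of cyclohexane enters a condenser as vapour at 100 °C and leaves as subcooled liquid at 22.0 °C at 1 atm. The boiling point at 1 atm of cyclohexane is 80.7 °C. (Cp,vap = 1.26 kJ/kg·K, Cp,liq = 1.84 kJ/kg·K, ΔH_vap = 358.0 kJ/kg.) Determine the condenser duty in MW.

vapour 100→80.7 °C: -24.318 kJ/kg
condensation at 80.7 °C: -358 kJ/kg
liquid 80.7→22.0 °C: -108.01 kJ/kg
Δh = -24.318 + -358 + -108.01 = -490.33 kJ/kg
Q = ṁ·Δh = 329.0 kg/min × -490.33 kJ/kg = -161320 kJ/min
|Q| = 2688.6 kW = 2.6886 MW

Q_c = 2.69 MW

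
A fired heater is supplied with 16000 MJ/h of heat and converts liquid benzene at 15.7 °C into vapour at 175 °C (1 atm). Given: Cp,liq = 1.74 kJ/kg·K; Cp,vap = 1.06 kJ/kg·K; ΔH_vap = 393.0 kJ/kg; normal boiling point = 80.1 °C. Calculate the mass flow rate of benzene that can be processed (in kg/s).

Δh = 1.74×(80.1−15.7) + 393.0 + 1.06×(175−80.1) = 605.65 kJ/kg
Q = 16000 MJ/h = 4444.4 kJ/s = 4444.4 kJ/s
ṁ = Q/Δh = 4444.4 / 605.65 = 7.3383 kg/s

ṁ = 7.34 kg/s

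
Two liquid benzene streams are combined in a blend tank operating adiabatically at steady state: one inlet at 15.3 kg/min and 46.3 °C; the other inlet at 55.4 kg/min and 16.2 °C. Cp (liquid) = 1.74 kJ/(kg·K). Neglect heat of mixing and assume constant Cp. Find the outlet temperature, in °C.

T_out = 22.7 °C

Energy balance with Q = 0: Σ ṁᵢCp,ᵢ(T_out − Tᵢ) = 0
T_out = Σ ṁᵢCp,ᵢTᵢ / Σ ṁᵢCp,ᵢ
      = 2794.2 / 123.02 = 22.714 °C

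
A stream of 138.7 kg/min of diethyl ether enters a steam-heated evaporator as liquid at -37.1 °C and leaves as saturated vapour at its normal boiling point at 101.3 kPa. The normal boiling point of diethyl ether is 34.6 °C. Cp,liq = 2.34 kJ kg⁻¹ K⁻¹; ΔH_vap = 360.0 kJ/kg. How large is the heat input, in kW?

liquid -37.1→34.6 °C: 167.78 kJ/kg
vaporisation at 34.6 °C: 360 kJ/kg
Δh = 167.78 + 360 = 527.78 kJ/kg
Q = ṁ·Δh = 138.7 kg/min × 527.78 kJ/kg = 73203 kJ/min
|Q| = 1220 kW

Q = 1220 kW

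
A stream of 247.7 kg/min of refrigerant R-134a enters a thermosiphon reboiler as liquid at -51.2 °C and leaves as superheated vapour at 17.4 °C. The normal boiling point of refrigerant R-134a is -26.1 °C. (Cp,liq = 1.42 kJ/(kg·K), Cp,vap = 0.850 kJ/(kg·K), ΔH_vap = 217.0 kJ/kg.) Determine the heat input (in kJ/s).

liquid -51.2→-26.1 °C: 35.642 kJ/kg
vaporisation at -26.1 °C: 217 kJ/kg
vapour -26.1→17.4 °C: 36.975 kJ/kg
Δh = 35.642 + 217 + 36.975 = 289.62 kJ/kg
Q = ṁ·Δh = 247.7 kg/min × 289.62 kJ/kg = 71738 kJ/min
|Q| = 1195.6 kW

Q = 1200 kJ/s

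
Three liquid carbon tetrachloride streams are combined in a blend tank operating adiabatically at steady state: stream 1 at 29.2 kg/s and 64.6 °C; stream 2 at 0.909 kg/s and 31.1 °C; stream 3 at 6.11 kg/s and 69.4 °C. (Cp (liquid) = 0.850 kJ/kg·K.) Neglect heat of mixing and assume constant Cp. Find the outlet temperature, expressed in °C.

Energy balance with Q = 0: Σ ṁᵢCp,ᵢ(T_out − Tᵢ) = 0
T_out = Σ ṁᵢCp,ᵢTᵢ / Σ ṁᵢCp,ᵢ
      = 1987.8 / 30.786 = 64.569 °C

T_out = 64.6 °C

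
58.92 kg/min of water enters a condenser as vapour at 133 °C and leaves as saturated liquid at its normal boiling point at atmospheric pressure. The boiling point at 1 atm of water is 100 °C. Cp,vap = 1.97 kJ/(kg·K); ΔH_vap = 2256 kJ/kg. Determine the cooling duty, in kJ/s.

vapour 133→100 °C: -65.01 kJ/kg
condensation at 100 °C: -2256 kJ/kg
Δh = -65.01 + -2256 = -2321 kJ/kg
Q = ṁ·Δh = 58.92 kg/min × -2321 kJ/kg = -136750 kJ/min
|Q| = 2279.2 kW

Q_c = 2280 kJ/s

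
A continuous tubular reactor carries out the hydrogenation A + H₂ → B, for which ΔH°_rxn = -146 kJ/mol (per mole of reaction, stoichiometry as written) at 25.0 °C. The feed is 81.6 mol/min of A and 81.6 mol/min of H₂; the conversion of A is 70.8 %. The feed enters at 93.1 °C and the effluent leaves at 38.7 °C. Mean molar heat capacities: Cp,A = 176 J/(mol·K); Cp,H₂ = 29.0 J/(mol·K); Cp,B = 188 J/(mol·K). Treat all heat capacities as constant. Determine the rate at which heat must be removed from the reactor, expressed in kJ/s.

Q_out = 156 kJ/s

Extent of reaction ξ = 0.708 × 81.6 = 57.773 mol/min
Reaction term: ξ·ΔH°_rxn = 57.773 × -146 = -8434.8 kJ/min
Sensible, feed 93.1→25 °C: -1139.2 kJ/min
Outlet flows (mol/min): A 23.827, H₂ 23.827, B 57.773
Sensible, products 25→38.7 °C: 215.72 kJ/min
Q = ΔH = -9358.3 kJ/min = -155.97 kW
Heat removed = 155.97 kJ/s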